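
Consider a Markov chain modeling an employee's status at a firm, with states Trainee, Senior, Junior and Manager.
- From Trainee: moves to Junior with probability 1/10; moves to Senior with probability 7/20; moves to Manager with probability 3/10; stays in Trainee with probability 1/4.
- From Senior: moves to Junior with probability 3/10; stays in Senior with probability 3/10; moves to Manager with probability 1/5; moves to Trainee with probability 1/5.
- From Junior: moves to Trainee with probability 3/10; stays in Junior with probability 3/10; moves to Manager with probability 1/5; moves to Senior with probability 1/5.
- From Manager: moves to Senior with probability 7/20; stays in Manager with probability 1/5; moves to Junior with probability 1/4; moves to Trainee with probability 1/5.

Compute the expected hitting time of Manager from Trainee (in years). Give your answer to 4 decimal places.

Let t(s) be the expected number of years to first reach Manager from state s, with t(Manager) = 0. Conditioning on the first year:
t(Trainee) = 1 + 0.25·t(Trainee) + 0.35·t(Senior) + 0.1·t(Junior)
t(Senior) = 1 + 0.2·t(Trainee) + 0.3·t(Senior) + 0.3·t(Junior)
t(Junior) = 1 + 0.3·t(Trainee) + 0.2·t(Senior) + 0.3·t(Junior)
Solving: t(Trainee) = 4.0092, t(Senior) = 4.4700, t(Junior) = 4.4240.
Expected years from Trainee to Manager: 4.0092.

4.0092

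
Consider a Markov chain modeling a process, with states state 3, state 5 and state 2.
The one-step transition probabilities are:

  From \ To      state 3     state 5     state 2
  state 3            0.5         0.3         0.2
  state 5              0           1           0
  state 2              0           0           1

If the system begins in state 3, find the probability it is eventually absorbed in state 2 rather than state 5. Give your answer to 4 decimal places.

0.4000

Let h(s) be the probability of absorption at state 2 starting from transient state s. Then h(state 2) = 1 and h(state 5) = 0. By first-step analysis:
h(state 3) = 0.5·h(state 3) + 0.3·0 + 0.2·1
Solving: h(state 3) = 0.4000.
Starting from state 3, the probability is 0.4000.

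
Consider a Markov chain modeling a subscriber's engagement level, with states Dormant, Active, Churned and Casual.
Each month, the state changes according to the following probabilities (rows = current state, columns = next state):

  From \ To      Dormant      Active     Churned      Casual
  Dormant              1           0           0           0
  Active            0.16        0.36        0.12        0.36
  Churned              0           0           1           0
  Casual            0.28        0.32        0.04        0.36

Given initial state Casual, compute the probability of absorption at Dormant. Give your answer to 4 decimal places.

Let h(s) be the probability of absorption at Dormant starting from transient state s. Then h(Dormant) = 1 and h(Churned) = 0. By first-step analysis:
h(Active) = 0.16·1 + 0.36·h(Active) + 0.12·0 + 0.36·h(Casual)
h(Casual) = 0.28·1 + 0.32·h(Active) + 0.04·0 + 0.36·h(Casual)
Solving: h(Active) = 0.6902, h(Casual) = 0.7826.
Starting from Casual, the probability is 0.7826.

0.7826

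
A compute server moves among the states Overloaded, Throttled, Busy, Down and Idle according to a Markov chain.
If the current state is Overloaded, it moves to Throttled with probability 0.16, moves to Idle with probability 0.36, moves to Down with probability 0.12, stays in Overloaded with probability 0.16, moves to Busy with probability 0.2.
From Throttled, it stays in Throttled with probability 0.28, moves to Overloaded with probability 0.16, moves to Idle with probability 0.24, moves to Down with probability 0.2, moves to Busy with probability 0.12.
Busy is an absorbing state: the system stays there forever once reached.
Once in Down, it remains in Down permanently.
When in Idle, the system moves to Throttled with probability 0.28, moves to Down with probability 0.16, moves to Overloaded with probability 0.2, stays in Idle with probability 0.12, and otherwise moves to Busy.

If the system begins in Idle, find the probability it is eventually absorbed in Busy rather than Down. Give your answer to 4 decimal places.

0.5531

Let h(s) be the probability of absorption at Busy starting from transient state s. Then h(Busy) = 1 and h(Down) = 0. By first-step analysis:
h(Overloaded) = 0.16·h(Overloaded) + 0.16·h(Throttled) + 0.2·1 + 0.12·0 + 0.36·h(Idle)
h(Throttled) = 0.16·h(Overloaded) + 0.28·h(Throttled) + 0.12·1 + 0.2·0 + 0.24·h(Idle)
h(Idle) = 0.2·h(Overloaded) + 0.28·h(Throttled) + 0.24·1 + 0.16·0 + 0.12·h(Idle)
Solving: h(Overloaded) = 0.5659, h(Throttled) = 0.4768, h(Idle) = 0.5531.
Starting from Idle, the probability is 0.5531.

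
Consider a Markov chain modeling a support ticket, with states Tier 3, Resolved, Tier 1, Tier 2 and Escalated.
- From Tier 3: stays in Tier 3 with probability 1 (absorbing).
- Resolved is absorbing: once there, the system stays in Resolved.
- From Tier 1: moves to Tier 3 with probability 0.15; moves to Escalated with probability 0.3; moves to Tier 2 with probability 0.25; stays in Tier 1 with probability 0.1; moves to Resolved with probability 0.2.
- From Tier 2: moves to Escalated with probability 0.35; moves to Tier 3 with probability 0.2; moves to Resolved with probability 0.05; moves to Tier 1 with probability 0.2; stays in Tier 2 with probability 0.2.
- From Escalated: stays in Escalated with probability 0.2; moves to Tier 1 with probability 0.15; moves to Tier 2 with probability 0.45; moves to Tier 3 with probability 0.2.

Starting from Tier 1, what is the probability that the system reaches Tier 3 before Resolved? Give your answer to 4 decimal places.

0.6440

Let h(s) be the probability of absorption at Tier 3 starting from transient state s. Then h(Tier 3) = 1 and h(Resolved) = 0. By first-step analysis:
h(Tier 1) = 0.15·1 + 0.2·0 + 0.1·h(Tier 1) + 0.25·h(Tier 2) + 0.3·h(Escalated)
h(Tier 2) = 0.2·1 + 0.05·0 + 0.2·h(Tier 1) + 0.2·h(Tier 2) + 0.35·h(Escalated)
h(Escalated) = 0.2·1 + 0.15·h(Tier 1) + 0.45·h(Tier 2) + 0.2·h(Escalated)
Solving: h(Tier 1) = 0.6440, h(Tier 2) = 0.7603, h(Escalated) = 0.7984.
Starting from Tier 1, the probability is 0.6440.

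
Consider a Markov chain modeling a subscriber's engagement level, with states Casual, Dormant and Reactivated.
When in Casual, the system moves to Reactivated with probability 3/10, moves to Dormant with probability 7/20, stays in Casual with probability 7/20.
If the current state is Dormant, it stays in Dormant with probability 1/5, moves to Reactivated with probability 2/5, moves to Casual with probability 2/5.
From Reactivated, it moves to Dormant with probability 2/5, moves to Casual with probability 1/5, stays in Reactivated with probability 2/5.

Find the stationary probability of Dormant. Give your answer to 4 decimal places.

0.3204

Let the stationary distribution be π with π = πP and π_1 + π_2 + π_3 = 1.
π_1 = 0.35·π_1 + 0.4·π_2 + 0.2·π_3
π_2 = 0.35·π_1 + 0.2·π_2 + 0.4·π_3
Solving with the normalization constraint gives π = (0.3107, 0.3204, 0.3689).
So the stationary probability of Dormant is 0.3204.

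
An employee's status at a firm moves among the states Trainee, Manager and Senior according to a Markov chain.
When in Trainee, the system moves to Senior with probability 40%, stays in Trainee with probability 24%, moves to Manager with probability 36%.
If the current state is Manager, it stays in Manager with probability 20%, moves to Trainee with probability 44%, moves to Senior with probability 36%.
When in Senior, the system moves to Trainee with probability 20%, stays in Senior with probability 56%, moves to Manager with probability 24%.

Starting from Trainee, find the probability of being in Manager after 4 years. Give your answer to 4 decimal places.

Propagate the distribution vector 4 years from Trainee.
After 0 years: (1.0000, 0.0000, 0.0000)
After 1 year: (0.2400, 0.3600, 0.4000)
After 2 years: (0.2960, 0.2544, 0.4496)
After 3 years: (0.2729, 0.2653, 0.4618)
After 4 years: (0.2746, 0.2621, 0.4633)
P(in Manager after 4 years) = 0.2621

0.2621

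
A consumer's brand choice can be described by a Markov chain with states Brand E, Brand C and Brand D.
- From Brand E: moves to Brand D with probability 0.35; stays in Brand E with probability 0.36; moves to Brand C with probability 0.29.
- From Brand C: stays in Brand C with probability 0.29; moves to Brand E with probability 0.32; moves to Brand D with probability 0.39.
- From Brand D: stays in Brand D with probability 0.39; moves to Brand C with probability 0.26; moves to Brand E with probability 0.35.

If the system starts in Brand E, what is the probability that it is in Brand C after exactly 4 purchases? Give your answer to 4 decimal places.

0.2787

Propagate the distribution vector 4 purchases from Brand E.
After 0 purchases: (1.0000, 0.0000, 0.0000)
After 1 purchase: (0.3600, 0.2900, 0.3500)
After 2 purchases: (0.3449, 0.2795, 0.3756)
After 3 purchases: (0.3451, 0.2787, 0.3762)
After 4 purchases: (0.3451, 0.2787, 0.3762)
P(in Brand C after 4 purchases) = 0.2787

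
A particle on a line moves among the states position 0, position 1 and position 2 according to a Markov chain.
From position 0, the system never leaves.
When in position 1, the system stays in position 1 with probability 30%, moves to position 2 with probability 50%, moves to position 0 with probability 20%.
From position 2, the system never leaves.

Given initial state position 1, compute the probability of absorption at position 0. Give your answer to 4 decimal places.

0.2857

Let h(s) be the probability of absorption at position 0 starting from transient state s. Then h(position 0) = 1 and h(position 2) = 0. By first-step analysis:
h(position 1) = 0.2·1 + 0.3·h(position 1) + 0.5·0
Solving: h(position 1) = 0.2857.
Starting from position 1, the probability is 0.2857.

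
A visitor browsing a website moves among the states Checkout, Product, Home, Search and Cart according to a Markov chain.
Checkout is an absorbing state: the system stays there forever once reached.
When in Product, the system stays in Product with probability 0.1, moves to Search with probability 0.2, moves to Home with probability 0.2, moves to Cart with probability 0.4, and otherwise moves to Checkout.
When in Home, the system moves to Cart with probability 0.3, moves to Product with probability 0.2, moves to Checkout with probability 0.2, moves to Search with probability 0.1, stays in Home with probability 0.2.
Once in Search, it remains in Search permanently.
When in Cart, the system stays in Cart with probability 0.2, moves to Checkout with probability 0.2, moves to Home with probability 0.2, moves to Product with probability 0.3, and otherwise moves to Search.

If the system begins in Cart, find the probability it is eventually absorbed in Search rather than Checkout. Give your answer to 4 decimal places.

0.4111

Let h(s) be the probability of absorption at Search starting from transient state s. Then h(Search) = 1 and h(Checkout) = 0. By first-step analysis:
h(Product) = 0.1·0 + 0.1·h(Product) + 0.2·h(Home) + 0.2·1 + 0.4·h(Cart)
h(Home) = 0.2·0 + 0.2·h(Product) + 0.2·h(Home) + 0.1·1 + 0.3·h(Cart)
h(Cart) = 0.2·0 + 0.3·h(Product) + 0.2·h(Home) + 0.1·1 + 0.2·h(Cart)
Solving: h(Product) = 0.4944, h(Home) = 0.4028, h(Cart) = 0.4111.
Starting from Cart, the probability is 0.4111.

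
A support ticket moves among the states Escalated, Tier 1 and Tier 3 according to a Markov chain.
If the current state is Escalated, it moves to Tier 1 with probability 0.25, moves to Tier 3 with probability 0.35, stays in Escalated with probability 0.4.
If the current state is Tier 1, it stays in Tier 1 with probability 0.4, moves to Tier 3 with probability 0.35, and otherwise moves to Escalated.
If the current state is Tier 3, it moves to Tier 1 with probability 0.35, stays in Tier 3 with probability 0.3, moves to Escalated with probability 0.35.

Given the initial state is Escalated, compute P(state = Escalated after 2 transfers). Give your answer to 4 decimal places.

0.3450

Sum over the intermediate state after 1 transfer:
P = P(Escalated→Escalated)·P(Escalated→Escalated) + P(Escalated→Tier 1)·P(Tier 1→Escalated) + P(Escalated→Tier 3)·P(Tier 3→Escalated)
  = 0.4×0.4 + 0.25×0.25 + 0.35×0.35
  = 0.1600 + 0.0625 + 0.1225 = 0.3450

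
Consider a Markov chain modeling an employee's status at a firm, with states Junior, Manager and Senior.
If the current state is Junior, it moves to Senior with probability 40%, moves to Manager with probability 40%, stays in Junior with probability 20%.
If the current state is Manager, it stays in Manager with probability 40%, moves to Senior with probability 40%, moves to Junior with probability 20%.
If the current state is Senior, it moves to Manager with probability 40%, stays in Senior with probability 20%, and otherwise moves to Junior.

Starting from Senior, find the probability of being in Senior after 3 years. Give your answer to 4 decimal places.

Propagate the distribution vector 3 years from Senior.
After 0 years: (0.0000, 0.0000, 1.0000)
After 1 year: (0.4000, 0.4000, 0.2000)
After 2 years: (0.2400, 0.4000, 0.3600)
After 3 years: (0.2720, 0.4000, 0.3280)
P(in Senior after 3 years) = 0.3280

0.3280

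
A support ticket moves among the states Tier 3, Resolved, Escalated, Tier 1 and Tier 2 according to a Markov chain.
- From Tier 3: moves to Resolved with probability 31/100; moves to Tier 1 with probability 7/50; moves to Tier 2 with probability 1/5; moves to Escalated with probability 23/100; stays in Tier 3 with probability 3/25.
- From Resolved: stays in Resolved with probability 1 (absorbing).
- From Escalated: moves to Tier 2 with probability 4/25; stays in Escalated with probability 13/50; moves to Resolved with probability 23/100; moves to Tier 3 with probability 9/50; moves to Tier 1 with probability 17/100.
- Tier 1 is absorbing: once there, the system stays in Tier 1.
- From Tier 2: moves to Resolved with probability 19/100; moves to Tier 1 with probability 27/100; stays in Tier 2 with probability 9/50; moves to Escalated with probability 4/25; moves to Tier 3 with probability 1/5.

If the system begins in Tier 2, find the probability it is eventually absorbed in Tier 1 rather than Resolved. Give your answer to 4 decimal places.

0.5086

Let h(s) be the probability of absorption at Tier 1 starting from transient state s. Then h(Tier 1) = 1 and h(Resolved) = 0. By first-step analysis:
h(Tier 3) = 0.12·h(Tier 3) + 0.31·0 + 0.23·h(Escalated) + 0.14·1 + 0.2·h(Tier 2)
h(Escalated) = 0.18·h(Tier 3) + 0.23·0 + 0.26·h(Escalated) + 0.17·1 + 0.16·h(Tier 2)
h(Tier 2) = 0.2·h(Tier 3) + 0.19·0 + 0.16·h(Escalated) + 0.27·1 + 0.18·h(Tier 2)
Solving: h(Tier 3) = 0.3882, h(Escalated) = 0.4341, h(Tier 2) = 0.5086.
Starting from Tier 2, the probability is 0.5086.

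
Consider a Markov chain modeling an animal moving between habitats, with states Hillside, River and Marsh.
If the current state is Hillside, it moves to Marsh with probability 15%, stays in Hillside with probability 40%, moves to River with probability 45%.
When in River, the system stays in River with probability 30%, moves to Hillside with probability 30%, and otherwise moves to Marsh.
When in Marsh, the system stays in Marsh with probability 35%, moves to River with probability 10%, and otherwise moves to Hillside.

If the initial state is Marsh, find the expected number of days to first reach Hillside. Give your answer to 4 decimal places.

Let t(s) be the expected number of days to first reach Hillside from state s, with t(Hillside) = 0. Conditioning on the first day:
t(River) = 1 + 0.3·t(River) + 0.4·t(Marsh)
t(Marsh) = 1 + 0.1·t(River) + 0.35·t(Marsh)
Solving: t(River) = 2.5301, t(Marsh) = 1.9277.
Expected days from Marsh to Hillside: 1.9277.

1.9277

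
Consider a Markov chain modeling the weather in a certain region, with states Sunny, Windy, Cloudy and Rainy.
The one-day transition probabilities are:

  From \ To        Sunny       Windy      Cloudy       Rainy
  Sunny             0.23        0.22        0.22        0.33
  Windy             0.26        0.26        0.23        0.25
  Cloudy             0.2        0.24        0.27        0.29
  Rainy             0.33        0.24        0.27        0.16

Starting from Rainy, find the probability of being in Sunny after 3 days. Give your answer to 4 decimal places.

Propagate the distribution vector 3 days from Rainy.
After 0 days: (0.0000, 0.0000, 0.0000, 1.0000)
After 1 day: (0.3300, 0.2400, 0.2700, 0.1600)
After 2 days: (0.2451, 0.2382, 0.2439, 0.2728)
After 3 days: (0.2571, 0.2399, 0.2482, 0.2548)
P(in Sunny after 3 days) = 0.2571

0.2571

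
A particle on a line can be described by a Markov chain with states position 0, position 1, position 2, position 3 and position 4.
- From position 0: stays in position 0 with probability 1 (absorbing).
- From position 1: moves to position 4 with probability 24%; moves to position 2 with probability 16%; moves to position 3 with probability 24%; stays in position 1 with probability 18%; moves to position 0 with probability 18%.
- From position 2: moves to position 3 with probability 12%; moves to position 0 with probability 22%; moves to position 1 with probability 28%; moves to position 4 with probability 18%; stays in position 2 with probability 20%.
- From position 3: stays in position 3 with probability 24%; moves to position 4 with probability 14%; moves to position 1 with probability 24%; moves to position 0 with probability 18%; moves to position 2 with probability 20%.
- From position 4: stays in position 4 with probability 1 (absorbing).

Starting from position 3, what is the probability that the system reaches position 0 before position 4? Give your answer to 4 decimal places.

Let h(s) be the probability of absorption at position 0 starting from transient state s. Then h(position 0) = 1 and h(position 4) = 0. By first-step analysis:
h(position 1) = 0.18·1 + 0.18·h(position 1) + 0.16·h(position 2) + 0.24·h(position 3) + 0.24·0
h(position 2) = 0.22·1 + 0.28·h(position 1) + 0.2·h(position 2) + 0.12·h(position 3) + 0.18·0
h(position 3) = 0.18·1 + 0.24·h(position 1) + 0.2·h(position 2) + 0.24·h(position 3) + 0.14·0
Solving: h(position 1) = 0.4740, h(position 2) = 0.5194, h(position 3) = 0.5232.
Starting from position 3, the probability is 0.5232.

0.5232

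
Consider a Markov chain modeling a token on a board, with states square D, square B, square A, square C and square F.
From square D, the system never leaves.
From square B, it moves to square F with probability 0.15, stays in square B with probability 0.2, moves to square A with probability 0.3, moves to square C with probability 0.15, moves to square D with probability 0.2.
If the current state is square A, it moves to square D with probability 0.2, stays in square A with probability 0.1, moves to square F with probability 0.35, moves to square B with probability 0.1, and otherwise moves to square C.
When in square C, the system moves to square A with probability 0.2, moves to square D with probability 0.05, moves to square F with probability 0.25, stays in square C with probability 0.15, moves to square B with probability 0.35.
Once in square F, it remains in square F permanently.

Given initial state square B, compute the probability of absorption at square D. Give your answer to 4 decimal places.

0.4479

Let h(s) be the probability of absorption at square D starting from transient state s. Then h(square D) = 1 and h(square F) = 0. By first-step analysis:
h(square B) = 0.2·1 + 0.2·h(square B) + 0.3·h(square A) + 0.15·h(square C) + 0.15·0
h(square A) = 0.2·1 + 0.1·h(square B) + 0.1·h(square A) + 0.25·h(square C) + 0.35·0
h(square C) = 0.05·1 + 0.35·h(square B) + 0.2·h(square A) + 0.15·h(square C) + 0.25·0
Solving: h(square B) = 0.4479, h(square A) = 0.3633, h(square C) = 0.3287.
Starting from square B, the probability is 0.4479.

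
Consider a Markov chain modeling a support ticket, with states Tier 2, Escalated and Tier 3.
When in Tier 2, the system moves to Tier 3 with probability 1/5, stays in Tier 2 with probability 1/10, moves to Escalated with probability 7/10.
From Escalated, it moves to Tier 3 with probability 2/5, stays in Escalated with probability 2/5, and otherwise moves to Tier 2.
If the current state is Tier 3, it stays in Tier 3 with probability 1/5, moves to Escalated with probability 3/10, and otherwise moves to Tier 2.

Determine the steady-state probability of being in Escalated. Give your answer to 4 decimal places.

0.4493

Let the stationary distribution be π with π = πP and π_1 + π_2 + π_3 = 1.
π_1 = 0.1·π_1 + 0.2·π_2 + 0.5·π_3
π_2 = 0.7·π_1 + 0.4·π_2 + 0.3·π_3
Solving with the normalization constraint gives π = (0.2609, 0.4493, 0.2899).
So the stationary probability of Escalated is 0.4493.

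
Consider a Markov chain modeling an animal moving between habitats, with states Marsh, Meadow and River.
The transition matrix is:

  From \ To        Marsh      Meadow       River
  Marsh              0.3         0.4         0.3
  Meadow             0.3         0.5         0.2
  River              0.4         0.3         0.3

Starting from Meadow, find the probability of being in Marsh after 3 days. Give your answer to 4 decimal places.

Propagate the distribution vector 3 days from Meadow.
After 0 days: (0.0000, 1.0000, 0.0000)
After 1 day: (0.3000, 0.5000, 0.2000)
After 2 days: (0.3200, 0.4300, 0.2500)
After 3 days: (0.3250, 0.4180, 0.2570)
P(in Marsh after 3 days) = 0.3250

0.3250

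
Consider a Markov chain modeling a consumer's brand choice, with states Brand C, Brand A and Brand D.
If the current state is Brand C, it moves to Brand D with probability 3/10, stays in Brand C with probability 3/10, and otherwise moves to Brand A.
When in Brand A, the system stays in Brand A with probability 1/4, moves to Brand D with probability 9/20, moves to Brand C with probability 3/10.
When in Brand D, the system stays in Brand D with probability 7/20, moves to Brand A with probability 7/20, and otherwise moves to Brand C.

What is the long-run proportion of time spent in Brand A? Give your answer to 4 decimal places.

Let the stationary distribution be π with π = πP and π_1 + π_2 + π_3 = 1.
π_1 = 0.3·π_1 + 0.3·π_2 + 0.3·π_3
π_2 = 0.4·π_1 + 0.25·π_2 + 0.35·π_3
Solving with the normalization constraint gives π = (0.3000, 0.3318, 0.3682).
So the stationary probability of Brand A is 0.3318.

0.3318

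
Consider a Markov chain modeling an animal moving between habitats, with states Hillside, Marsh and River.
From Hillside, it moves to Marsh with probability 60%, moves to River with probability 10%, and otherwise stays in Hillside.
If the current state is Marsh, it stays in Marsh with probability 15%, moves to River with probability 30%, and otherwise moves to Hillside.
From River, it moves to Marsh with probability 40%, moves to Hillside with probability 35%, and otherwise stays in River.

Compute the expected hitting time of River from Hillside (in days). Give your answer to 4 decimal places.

Let t(s) be the expected number of days to first reach River from state s, with t(River) = 0. Conditioning on the first day:
t(Hillside) = 1 + 0.3·t(Hillside) + 0.6·t(Marsh)
t(Marsh) = 1 + 0.55·t(Hillside) + 0.15·t(Marsh)
Solving: t(Hillside) = 5.4717, t(Marsh) = 4.7170.
Expected days from Hillside to River: 5.4717.

5.4717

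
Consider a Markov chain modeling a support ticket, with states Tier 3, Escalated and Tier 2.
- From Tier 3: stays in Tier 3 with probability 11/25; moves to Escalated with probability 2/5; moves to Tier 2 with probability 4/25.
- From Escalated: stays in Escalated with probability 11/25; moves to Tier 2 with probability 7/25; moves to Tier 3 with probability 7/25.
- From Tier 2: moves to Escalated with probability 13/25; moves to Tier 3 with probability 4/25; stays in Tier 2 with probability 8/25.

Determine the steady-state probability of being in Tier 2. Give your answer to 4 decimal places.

0.2545

Let the stationary distribution be π with π = πP and π_1 + π_2 + π_3 = 1.
π_1 = 0.44·π_1 + 0.28·π_2 + 0.16·π_3
π_2 = 0.4·π_1 + 0.44·π_2 + 0.52·π_3
Solving with the normalization constraint gives π = (0.2970, 0.4485, 0.2545).
So the stationary probability of Tier 2 is 0.2545.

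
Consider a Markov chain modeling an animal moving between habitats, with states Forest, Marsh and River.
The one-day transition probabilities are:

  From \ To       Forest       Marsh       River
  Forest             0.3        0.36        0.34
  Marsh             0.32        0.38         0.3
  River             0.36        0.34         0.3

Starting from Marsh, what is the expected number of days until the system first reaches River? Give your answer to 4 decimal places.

3.1995

Let t(s) be the expected number of days to first reach River from state s, with t(River) = 0. Conditioning on the first day:
t(Forest) = 1 + 0.3·t(Forest) + 0.36·t(Marsh)
t(Marsh) = 1 + 0.32·t(Forest) + 0.38·t(Marsh)
Solving: t(Forest) = 3.0740, t(Marsh) = 3.1995.
Expected days from Marsh to River: 3.1995.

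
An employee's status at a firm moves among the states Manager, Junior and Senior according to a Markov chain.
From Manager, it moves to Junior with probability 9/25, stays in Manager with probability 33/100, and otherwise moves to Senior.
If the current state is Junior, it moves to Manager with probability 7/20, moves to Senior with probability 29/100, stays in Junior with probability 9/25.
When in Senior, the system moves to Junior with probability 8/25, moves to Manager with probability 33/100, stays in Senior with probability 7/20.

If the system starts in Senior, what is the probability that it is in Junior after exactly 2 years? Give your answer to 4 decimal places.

Sum over the intermediate state after 1 year:
P = P(Senior→Manager)·P(Manager→Junior) + P(Senior→Junior)·P(Junior→Junior) + P(Senior→Senior)·P(Senior→Junior)
  = 0.33×0.36 + 0.32×0.36 + 0.35×0.32
  = 0.1188 + 0.1152 + 0.1120 = 0.3460

0.3460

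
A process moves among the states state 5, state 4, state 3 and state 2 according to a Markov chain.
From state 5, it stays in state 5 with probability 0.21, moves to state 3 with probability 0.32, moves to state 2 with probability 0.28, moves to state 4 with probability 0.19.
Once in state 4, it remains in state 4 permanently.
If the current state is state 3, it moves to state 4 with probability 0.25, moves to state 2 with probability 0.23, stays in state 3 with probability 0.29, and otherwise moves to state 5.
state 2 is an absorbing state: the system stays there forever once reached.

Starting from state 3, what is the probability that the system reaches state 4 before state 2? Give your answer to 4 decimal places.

Let h(s) be the probability of absorption at state 4 starting from transient state s. Then h(state 4) = 1 and h(state 2) = 0. By first-step analysis:
h(state 5) = 0.21·h(state 5) + 0.19·1 + 0.32·h(state 3) + 0.28·0
h(state 3) = 0.23·h(state 5) + 0.25·1 + 0.29·h(state 3) + 0.23·0
Solving: h(state 5) = 0.4410, h(state 3) = 0.4950.
Starting from state 3, the probability is 0.4950.

0.4950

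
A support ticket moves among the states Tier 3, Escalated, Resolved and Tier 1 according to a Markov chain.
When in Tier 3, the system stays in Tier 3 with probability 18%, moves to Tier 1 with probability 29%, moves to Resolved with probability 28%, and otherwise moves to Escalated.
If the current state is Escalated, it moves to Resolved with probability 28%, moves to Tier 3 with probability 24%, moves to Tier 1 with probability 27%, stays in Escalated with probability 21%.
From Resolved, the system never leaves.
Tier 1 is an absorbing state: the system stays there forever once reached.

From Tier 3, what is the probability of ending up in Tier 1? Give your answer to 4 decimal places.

Let h(s) be the probability of absorption at Tier 1 starting from transient state s. Then h(Tier 1) = 1 and h(Resolved) = 0. By first-step analysis:
h(Tier 3) = 0.18·h(Tier 3) + 0.25·h(Escalated) + 0.28·0 + 0.29·1
h(Escalated) = 0.24·h(Tier 3) + 0.21·h(Escalated) + 0.28·0 + 0.27·1
Solving: h(Tier 3) = 0.5046, h(Escalated) = 0.4951.
Starting from Tier 3, the probability is 0.5046.

0.5046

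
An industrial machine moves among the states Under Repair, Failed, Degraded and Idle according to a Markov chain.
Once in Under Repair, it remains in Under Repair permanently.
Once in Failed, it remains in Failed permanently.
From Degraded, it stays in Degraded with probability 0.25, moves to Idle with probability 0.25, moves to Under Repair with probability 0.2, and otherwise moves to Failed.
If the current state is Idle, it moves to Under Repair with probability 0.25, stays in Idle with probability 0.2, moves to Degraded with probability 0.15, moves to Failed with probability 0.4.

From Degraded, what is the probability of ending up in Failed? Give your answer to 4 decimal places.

Let h(s) be the probability of absorption at Failed starting from transient state s. Then h(Failed) = 1 and h(Under Repair) = 0. By first-step analysis:
h(Degraded) = 0.2·0 + 0.3·1 + 0.25·h(Degraded) + 0.25·h(Idle)
h(Idle) = 0.25·0 + 0.4·1 + 0.15·h(Degraded) + 0.2·h(Idle)
Solving: h(Degraded) = 0.6044, h(Idle) = 0.6133.
Starting from Degraded, the probability is 0.6044.

0.6044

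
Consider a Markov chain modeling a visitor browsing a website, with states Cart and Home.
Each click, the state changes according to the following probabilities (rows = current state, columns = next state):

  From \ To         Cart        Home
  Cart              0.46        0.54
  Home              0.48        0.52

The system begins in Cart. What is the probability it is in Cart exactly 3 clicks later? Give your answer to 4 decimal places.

0.4706

Propagate the distribution vector 3 clicks from Cart.
After 0 clicks: (1.0000, 0.0000)
After 1 click: (0.4600, 0.5400)
After 2 clicks: (0.4708, 0.5292)
After 3 clicks: (0.4706, 0.5294)
P(in Cart after 3 clicks) = 0.4706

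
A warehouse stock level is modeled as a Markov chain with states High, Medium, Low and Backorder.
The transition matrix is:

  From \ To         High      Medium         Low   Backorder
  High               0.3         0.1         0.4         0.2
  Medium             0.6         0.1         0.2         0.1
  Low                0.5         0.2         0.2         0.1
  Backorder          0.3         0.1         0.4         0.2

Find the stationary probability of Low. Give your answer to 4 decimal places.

Let the stationary distribution be π with π = πP and π_1 + π_2 + π_3 + π_4 = 1.
π_1 = 0.3·π_1 + 0.6·π_2 + 0.5·π_3 + 0.3·π_4
π_2 = 0.1·π_1 + 0.1·π_2 + 0.2·π_3 + 0.1·π_4
π_3 = 0.4·π_1 + 0.2·π_2 + 0.2·π_3 + 0.4·π_4
Solving with the normalization constraint gives π = (0.4016, 0.1311, 0.3115, 0.1557).
So the stationary probability of Low is 0.3115.

0.3115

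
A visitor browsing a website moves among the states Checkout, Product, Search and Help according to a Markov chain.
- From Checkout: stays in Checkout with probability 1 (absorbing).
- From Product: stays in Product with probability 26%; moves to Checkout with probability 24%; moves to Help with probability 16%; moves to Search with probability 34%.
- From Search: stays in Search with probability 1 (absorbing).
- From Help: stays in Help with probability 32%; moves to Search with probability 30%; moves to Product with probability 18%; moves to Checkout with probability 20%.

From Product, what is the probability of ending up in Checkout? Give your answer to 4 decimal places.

0.4115

Let h(s) be the probability of absorption at Checkout starting from transient state s. Then h(Checkout) = 1 and h(Search) = 0. By first-step analysis:
h(Product) = 0.24·1 + 0.26·h(Product) + 0.34·0 + 0.16·h(Help)
h(Help) = 0.2·1 + 0.18·h(Product) + 0.3·0 + 0.32·h(Help)
Solving: h(Product) = 0.4115, h(Help) = 0.4030.
Starting from Product, the probability is 0.4115.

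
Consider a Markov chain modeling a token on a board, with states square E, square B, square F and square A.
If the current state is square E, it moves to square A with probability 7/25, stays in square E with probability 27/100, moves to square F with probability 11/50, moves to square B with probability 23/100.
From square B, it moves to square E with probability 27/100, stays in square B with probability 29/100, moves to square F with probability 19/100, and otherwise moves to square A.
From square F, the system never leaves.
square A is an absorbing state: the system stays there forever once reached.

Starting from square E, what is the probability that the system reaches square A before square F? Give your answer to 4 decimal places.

0.5618

Let h(s) be the probability of absorption at square A starting from transient state s. Then h(square A) = 1 and h(square F) = 0. By first-step analysis:
h(square E) = 0.27·h(square E) + 0.23·h(square B) + 0.22·0 + 0.28·1
h(square B) = 0.27·h(square E) + 0.29·h(square B) + 0.19·0 + 0.25·1
Solving: h(square E) = 0.5618, h(square B) = 0.5658.
Starting from square E, the probability is 0.5618.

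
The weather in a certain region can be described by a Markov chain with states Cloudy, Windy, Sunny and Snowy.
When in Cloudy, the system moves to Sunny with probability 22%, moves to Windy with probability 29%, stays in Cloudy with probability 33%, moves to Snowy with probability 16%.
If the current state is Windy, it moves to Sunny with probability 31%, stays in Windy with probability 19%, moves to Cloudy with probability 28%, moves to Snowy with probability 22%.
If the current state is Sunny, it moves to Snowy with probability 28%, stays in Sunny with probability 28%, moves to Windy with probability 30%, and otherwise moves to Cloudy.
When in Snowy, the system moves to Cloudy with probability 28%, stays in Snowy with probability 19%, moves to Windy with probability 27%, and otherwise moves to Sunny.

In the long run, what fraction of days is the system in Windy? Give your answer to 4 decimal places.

0.2622

Let the stationary distribution be π with π = πP and π_1 + π_2 + π_3 + π_4 = 1.
π_1 = 0.33·π_1 + 0.28·π_2 + 0.14·π_3 + 0.28·π_4
π_2 = 0.29·π_1 + 0.19·π_2 + 0.3·π_3 + 0.27·π_4
π_3 = 0.22·π_1 + 0.31·π_2 + 0.28·π_3 + 0.26·π_4
Solving with the normalization constraint gives π = (0.2552, 0.2622, 0.2683, 0.2144).
So the stationary probability of Windy is 0.2622.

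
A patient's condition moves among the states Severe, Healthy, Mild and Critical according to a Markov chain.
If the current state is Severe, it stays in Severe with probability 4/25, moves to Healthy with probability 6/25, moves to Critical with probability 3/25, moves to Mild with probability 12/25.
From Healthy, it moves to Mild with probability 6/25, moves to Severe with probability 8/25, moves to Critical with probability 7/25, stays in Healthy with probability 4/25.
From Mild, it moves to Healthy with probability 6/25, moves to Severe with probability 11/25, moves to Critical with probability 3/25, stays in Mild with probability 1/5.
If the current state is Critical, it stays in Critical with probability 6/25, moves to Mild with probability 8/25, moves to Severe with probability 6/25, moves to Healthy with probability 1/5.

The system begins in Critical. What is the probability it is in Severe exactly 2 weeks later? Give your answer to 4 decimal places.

Propagate the distribution vector 2 weeks from Critical.
After 0 weeks: (0.0000, 0.0000, 0.0000, 1.0000)
After 1 week: (0.2400, 0.2000, 0.3200, 0.2400)
After 2 weeks: (0.3008, 0.2144, 0.3040, 0.1808)
P(in Severe after 2 weeks) = 0.3008

0.3008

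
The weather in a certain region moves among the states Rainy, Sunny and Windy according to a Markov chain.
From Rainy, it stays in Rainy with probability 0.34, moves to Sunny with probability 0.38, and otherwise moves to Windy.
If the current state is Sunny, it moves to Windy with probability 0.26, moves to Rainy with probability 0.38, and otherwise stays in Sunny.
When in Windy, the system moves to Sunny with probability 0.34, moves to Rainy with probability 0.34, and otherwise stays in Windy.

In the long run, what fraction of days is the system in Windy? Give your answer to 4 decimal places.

Let the stationary distribution be π with π = πP and π_1 + π_2 + π_3 = 1.
π_1 = 0.34·π_1 + 0.38·π_2 + 0.34·π_3
π_2 = 0.38·π_1 + 0.36·π_2 + 0.34·π_3
Solving with the normalization constraint gives π = (0.3545, 0.3614, 0.2841).
So the stationary probability of Windy is 0.2841.

0.2841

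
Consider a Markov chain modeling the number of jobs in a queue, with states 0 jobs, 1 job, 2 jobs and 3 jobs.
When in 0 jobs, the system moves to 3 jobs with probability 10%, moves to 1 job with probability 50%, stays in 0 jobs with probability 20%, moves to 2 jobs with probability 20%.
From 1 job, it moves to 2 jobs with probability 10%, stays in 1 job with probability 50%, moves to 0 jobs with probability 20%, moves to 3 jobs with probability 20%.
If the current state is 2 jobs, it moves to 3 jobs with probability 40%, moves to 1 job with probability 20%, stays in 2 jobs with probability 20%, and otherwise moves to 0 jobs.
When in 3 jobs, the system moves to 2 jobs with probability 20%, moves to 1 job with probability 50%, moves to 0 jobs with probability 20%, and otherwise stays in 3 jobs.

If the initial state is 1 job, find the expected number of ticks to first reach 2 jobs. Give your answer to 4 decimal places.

Let t(s) be the expected number of ticks to first reach 2 jobs from state s, with t(2 jobs) = 0. Conditioning on the first tick:
t(0 jobs) = 1 + 0.2·t(0 jobs) + 0.5·t(1 job) + 0.1·t(3 jobs)
t(1 job) = 1 + 0.2·t(0 jobs) + 0.5·t(1 job) + 0.2·t(3 jobs)
t(3 jobs) = 1 + 0.2·t(0 jobs) + 0.5·t(1 job) + 0.1·t(3 jobs)
Solving: t(0 jobs) = 6.6667, t(1 job) = 7.3333, t(3 jobs) = 6.6667.
Expected ticks from 1 job to 2 jobs: 7.3333.

7.3333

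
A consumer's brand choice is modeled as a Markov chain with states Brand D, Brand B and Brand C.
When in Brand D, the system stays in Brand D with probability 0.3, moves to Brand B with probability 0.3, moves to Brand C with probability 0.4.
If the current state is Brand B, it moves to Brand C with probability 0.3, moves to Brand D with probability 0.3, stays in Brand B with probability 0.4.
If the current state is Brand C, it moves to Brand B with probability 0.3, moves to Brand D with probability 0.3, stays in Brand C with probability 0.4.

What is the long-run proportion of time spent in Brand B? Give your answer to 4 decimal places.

Let the stationary distribution be π with π = πP and π_1 + π_2 + π_3 = 1.
π_1 = 0.3·π_1 + 0.3·π_2 + 0.3·π_3
π_2 = 0.3·π_1 + 0.4·π_2 + 0.3·π_3
Solving with the normalization constraint gives π = (0.3000, 0.3333, 0.3667).
So the stationary probability of Brand B is 0.3333.

0.3333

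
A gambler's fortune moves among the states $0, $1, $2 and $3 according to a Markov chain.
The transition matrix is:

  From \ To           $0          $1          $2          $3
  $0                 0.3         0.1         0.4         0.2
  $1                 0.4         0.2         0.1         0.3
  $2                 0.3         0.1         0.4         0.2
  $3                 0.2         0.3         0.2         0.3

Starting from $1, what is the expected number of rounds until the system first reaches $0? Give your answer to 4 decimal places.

Let t(s) be the expected number of rounds to first reach $0 from state s, with t($0) = 0. Conditioning on the first round:
t($1) = 1 + 0.2·t($1) + 0.1·t($2) + 0.3·t($3)
t($2) = 1 + 0.1·t($1) + 0.4·t($2) + 0.2·t($3)
t($3) = 1 + 0.3·t($1) + 0.2·t($2) + 0.3·t($3)
Solving: t($1) = 3.0736, t($2) = 3.4199, t($3) = 3.7229.
Expected rounds from $1 to $0: 3.0736.

3.0736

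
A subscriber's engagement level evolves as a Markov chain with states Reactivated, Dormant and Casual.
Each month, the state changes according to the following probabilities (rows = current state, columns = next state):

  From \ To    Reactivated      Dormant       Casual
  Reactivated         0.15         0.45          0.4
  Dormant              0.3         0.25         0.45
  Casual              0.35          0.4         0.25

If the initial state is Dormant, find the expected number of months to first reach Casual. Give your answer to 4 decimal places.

2.2886

Let t(s) be the expected number of months to first reach Casual from state s, with t(Casual) = 0. Conditioning on the first month:
t(Reactivated) = 1 + 0.15·t(Reactivated) + 0.45·t(Dormant)
t(Dormant) = 1 + 0.3·t(Reactivated) + 0.25·t(Dormant)
Solving: t(Reactivated) = 2.3881, t(Dormant) = 2.2886.
Expected months from Dormant to Casual: 2.2886.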